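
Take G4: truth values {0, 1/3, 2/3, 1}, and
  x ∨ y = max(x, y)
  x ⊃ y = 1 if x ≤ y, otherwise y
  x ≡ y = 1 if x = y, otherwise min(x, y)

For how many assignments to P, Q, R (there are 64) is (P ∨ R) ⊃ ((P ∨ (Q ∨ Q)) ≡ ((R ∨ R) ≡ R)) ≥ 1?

value 1: 50 assignments (counts)
value 2/3: 5 assignments
value 1/3: 6 assignments
value 0: 3 assignments
So 50 of the 64 assignments meet the threshold.

50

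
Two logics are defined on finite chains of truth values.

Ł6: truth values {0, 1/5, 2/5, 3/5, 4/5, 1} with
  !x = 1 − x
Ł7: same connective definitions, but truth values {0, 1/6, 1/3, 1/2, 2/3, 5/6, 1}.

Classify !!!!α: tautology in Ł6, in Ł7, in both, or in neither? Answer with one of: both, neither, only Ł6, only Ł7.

neither

In Ł6: at α = 0 the value is 0 — not a tautology.
In Ł7: at α = 0 the value is 0 — not a tautology.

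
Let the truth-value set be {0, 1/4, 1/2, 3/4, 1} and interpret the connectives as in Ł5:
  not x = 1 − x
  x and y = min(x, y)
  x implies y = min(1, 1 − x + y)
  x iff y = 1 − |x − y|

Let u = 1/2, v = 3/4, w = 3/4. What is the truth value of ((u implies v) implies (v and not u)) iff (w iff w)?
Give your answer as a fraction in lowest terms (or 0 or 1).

1/2

u implies v = 1/2 implies 3/4 = 1
not u = not 1/2 = 1/2
v and not u = 3/4 and 1/2 = 1/2
(u implies v) implies (v and not u) = 1 implies 1/2 = 1/2
w iff w = 3/4 iff 3/4 = 1
((u implies v) implies (v and not u)) iff (w iff w) = 1/2 iff 1 = 1/2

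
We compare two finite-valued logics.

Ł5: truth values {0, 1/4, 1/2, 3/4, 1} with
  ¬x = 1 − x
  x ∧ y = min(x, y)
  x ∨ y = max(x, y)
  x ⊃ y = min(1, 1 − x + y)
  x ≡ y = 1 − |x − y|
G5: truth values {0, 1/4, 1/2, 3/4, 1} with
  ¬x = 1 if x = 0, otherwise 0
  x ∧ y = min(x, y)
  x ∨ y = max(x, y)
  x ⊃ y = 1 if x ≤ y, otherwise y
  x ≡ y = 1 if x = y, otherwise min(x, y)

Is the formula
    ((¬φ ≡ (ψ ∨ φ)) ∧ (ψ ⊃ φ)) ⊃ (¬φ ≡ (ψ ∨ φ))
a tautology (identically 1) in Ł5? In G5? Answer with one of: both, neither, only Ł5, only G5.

both

In Ł5: every assignment gives 1 — tautology.
In G5: every assignment gives 1 — tautology.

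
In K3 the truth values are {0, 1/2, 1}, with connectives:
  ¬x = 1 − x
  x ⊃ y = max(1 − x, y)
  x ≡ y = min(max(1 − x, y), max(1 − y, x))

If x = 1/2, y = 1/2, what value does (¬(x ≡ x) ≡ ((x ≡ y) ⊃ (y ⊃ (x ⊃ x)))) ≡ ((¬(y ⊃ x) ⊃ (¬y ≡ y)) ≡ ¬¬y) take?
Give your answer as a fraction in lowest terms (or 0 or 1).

1/2

x ≡ x = 1/2 ≡ 1/2 = 1/2
¬(x ≡ x) = ¬1/2 = 1/2
x ≡ y = 1/2 ≡ 1/2 = 1/2
x ⊃ x = 1/2 ⊃ 1/2 = 1/2
y ⊃ (x ⊃ x) = 1/2 ⊃ 1/2 = 1/2
(x ≡ y) ⊃ (y ⊃ (x ⊃ x)) = 1/2 ⊃ 1/2 = 1/2
¬(x ≡ x) ≡ ((x ≡ y) ⊃ (y ⊃ (x ⊃ x))) = 1/2 ≡ 1/2 = 1/2
y ⊃ x = 1/2 ⊃ 1/2 = 1/2
¬(y ⊃ x) = ¬1/2 = 1/2
¬y = ¬1/2 = 1/2
¬y ≡ y = 1/2 ≡ 1/2 = 1/2
¬(y ⊃ x) ⊃ (¬y ≡ y) = 1/2 ⊃ 1/2 = 1/2
¬y = ¬1/2 = 1/2
¬¬y = ¬1/2 = 1/2
(¬(y ⊃ x) ⊃ (¬y ≡ y)) ≡ ¬¬y = 1/2 ≡ 1/2 = 1/2
(¬(x ≡ x) ≡ ((x ≡ y) ⊃ (y ⊃ (x ⊃ x)))) ≡ ((¬(y ⊃ x) ⊃ (¬y ≡ y)) ≡ ¬¬y) = 1/2 ≡ 1/2 = 1/2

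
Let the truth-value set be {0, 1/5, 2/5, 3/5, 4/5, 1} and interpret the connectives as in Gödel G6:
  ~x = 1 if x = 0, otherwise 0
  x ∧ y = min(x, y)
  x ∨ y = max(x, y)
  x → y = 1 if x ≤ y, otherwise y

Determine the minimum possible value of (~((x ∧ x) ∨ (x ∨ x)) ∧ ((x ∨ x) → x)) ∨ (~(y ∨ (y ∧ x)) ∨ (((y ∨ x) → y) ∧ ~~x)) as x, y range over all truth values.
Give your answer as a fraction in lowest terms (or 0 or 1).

1/5

Take x = 2/5, y = 1/5:
x ∧ x = 2/5 ∧ 2/5 = 2/5
x ∨ x = 2/5 ∨ 2/5 = 2/5
(x ∧ x) ∨ (x ∨ x) = 2/5 ∨ 2/5 = 2/5
~((x ∧ x) ∨ (x ∨ x)) = ~2/5 = 0
x ∨ x = 2/5 ∨ 2/5 = 2/5
(x ∨ x) → x = 2/5 → 2/5 = 1
~((x ∧ x) ∨ (x ∨ x)) ∧ ((x ∨ x) → x) = 0 ∧ 1 = 0
y ∧ x = 1/5 ∧ 2/5 = 1/5
y ∨ (y ∧ x) = 1/5 ∨ 1/5 = 1/5
~(y ∨ (y ∧ x)) = ~1/5 = 0
y ∨ x = 1/5 ∨ 2/5 = 2/5
(y ∨ x) → y = 2/5 → 1/5 = 1/5
~x = ~2/5 = 0
~~x = ~0 = 1
((y ∨ x) → y) ∧ ~~x = 1/5 ∧ 1 = 1/5
~(y ∨ (y ∧ x)) ∨ (((y ∨ x) → y) ∧ ~~x) = 0 ∨ 1/5 = 1/5
(~((x ∧ x) ∨ (x ∨ x)) ∧ ((x ∨ x) → x)) ∨ (~(y ∨ (y ∧ x)) ∨ (((y ∨ x) → y) ∧ ~~x)) = 0 ∨ 1/5 = 1/5
No assignment yields a value below 1/5, so this is the minimum.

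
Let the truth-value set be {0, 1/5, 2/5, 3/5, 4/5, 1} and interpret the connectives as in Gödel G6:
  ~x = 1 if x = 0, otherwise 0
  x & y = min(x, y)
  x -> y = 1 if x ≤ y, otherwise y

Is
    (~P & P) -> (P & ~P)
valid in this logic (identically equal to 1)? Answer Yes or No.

Yes

P = 0 ↦ 1
P = 1/5 ↦ 1
P = 2/5 ↦ 1
P = 3/5 ↦ 1
P = 4/5 ↦ 1
P = 1 ↦ 1
Every assignment gives a value ≥ 1.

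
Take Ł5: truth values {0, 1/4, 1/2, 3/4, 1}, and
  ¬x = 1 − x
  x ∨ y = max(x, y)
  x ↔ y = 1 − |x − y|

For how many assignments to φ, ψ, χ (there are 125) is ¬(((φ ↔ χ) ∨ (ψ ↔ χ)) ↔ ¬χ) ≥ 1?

value 1: 10 assignments (counts)
value 3/4: 19 assignments
value 1/2: 32 assignments
value 1/4: 37 assignments
value 0: 27 assignments
So 10 of the 125 assignments meet the threshold.

10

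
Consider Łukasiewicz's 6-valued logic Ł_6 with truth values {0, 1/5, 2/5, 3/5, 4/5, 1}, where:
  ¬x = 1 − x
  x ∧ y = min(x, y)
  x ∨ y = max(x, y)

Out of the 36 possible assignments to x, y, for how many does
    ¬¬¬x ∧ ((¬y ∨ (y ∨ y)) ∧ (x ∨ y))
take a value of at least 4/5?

4

value 1: 1 assignment (counts)
value 4/5: 3 assignments (counts)
value 3/5: 5 assignments
value 2/5: 11 assignments
value 1/5: 9 assignments
value 0: 7 assignments
So 4 of the 36 assignments meet the threshold.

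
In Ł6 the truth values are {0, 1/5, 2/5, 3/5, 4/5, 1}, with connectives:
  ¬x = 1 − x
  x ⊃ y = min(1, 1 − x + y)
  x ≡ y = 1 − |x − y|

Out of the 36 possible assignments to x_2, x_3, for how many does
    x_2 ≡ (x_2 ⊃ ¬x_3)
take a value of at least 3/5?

16

value 1: 3 assignments (counts)
value 4/5: 7 assignments (counts)
value 3/5: 6 assignments (counts)
value 2/5: 7 assignments
value 1/5: 6 assignments
value 0: 7 assignments
So 16 of the 36 assignments meet the threshold.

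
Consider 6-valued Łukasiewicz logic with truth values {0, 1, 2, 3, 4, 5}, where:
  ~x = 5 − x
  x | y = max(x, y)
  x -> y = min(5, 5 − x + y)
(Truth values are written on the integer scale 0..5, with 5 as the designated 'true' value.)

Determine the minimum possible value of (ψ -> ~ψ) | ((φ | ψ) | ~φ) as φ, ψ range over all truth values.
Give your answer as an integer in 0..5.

Take φ = 1, ψ = 3:
~ψ = ~3 = 2
ψ -> ~ψ = 3 -> 2 = 4
φ | ψ = 1 | 3 = 3
~φ = ~1 = 4
(φ | ψ) | ~φ = 3 | 4 = 4
(ψ -> ~ψ) | ((φ | ψ) | ~φ) = 4 | 4 = 4
No assignment yields a value below 4, so this is the minimum.

4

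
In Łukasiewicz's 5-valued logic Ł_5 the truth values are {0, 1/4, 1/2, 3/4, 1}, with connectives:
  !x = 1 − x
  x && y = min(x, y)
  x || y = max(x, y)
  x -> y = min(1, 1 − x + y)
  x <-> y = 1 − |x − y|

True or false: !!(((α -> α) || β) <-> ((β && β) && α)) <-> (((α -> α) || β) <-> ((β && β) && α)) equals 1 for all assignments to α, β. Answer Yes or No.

Yes

At α = 0, β = 1/2, for instance:
α -> α = 0 -> 0 = 1
(α -> α) || β = 1 || 1/2 = 1
β && β = 1/2 && 1/2 = 1/2
(β && β) && α = 1/2 && 0 = 0
((α -> α) || β) <-> ((β && β) && α) = 1 <-> 0 = 0
!(((α -> α) || β) <-> ((β && β) && α)) = !0 = 1
!!(((α -> α) || β) <-> ((β && β) && α)) = !1 = 0
!!(((α -> α) || β) <-> ((β && β) && α)) <-> (((α -> α) || β) <-> ((β && β) && α)) = 0 <-> 0 = 1
and checking the remaining 24 assignments likewise gives ≥ 1 in every case.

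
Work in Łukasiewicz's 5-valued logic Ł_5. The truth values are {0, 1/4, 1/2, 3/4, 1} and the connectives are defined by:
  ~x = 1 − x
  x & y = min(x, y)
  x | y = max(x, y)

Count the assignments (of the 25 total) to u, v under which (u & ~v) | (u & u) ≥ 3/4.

value 1: 5 assignments (counts)
value 3/4: 5 assignments (counts)
value 1/2: 5 assignments
value 1/4: 5 assignments
value 0: 5 assignments
So 10 of the 25 assignments meet the threshold.

10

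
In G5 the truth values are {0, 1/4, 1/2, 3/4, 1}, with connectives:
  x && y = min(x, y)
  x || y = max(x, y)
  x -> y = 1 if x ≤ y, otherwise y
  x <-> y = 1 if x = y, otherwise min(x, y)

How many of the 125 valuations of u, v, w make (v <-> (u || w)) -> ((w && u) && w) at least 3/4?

value 1: 61 assignments (counts)
value 3/4: 3 assignments (counts)
value 1/2: 9 assignments
value 1/4: 19 assignments
value 0: 33 assignments
So 64 of the 125 assignments meet the threshold.

64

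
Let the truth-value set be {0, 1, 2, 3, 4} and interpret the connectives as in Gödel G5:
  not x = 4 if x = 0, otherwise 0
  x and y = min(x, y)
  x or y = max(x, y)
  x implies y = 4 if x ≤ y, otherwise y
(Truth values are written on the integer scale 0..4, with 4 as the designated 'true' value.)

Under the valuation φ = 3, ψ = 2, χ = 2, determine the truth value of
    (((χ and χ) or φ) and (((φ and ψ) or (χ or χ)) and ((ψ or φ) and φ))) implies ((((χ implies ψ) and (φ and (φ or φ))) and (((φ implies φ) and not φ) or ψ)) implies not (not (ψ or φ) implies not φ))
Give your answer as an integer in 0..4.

0

χ and χ = 2 and 2 = 2
(χ and χ) or φ = 2 or 3 = 3
φ and ψ = 3 and 2 = 2
χ or χ = 2 or 2 = 2
(φ and ψ) or (χ or χ) = 2 or 2 = 2
ψ or φ = 2 or 3 = 3
(ψ or φ) and φ = 3 and 3 = 3
((φ and ψ) or (χ or χ)) and ((ψ or φ) and φ) = 2 and 3 = 2
((χ and χ) or φ) and (((φ and ψ) or (χ or χ)) and ((ψ or φ) and φ)) = 3 and 2 = 2
χ implies ψ = 2 implies 2 = 4
φ or φ = 3 or 3 = 3
φ and (φ or φ) = 3 and 3 = 3
(χ implies ψ) and (φ and (φ or φ)) = 4 and 3 = 3
φ implies φ = 3 implies 3 = 4
not φ = not 3 = 0
(φ implies φ) and not φ = 4 and 0 = 0
((φ implies φ) and not φ) or ψ = 0 or 2 = 2
((χ implies ψ) and (φ and (φ or φ))) and (((φ implies φ) and not φ) or ψ) = 3 and 2 = 2
ψ or φ = 2 or 3 = 3
not (ψ or φ) = not 3 = 0
not φ = not 3 = 0
not (ψ or φ) implies not φ = 0 implies 0 = 4
not (not (ψ or φ) implies not φ) = not 4 = 0
(((χ implies ψ) and (φ and (φ or φ))) and (((φ implies φ) and not φ) or ψ)) implies not (not (ψ or φ) implies not φ) = 2 implies 0 = 0
(((χ and χ) or φ) and (((φ and ψ) or (χ or χ)) and ((ψ or φ) and φ))) implies ((((χ implies ψ) and (φ and (φ or φ))) and (((φ implies φ) and not φ) or ψ)) implies not (not (ψ or φ) implies not φ)) = 2 implies 0 = 0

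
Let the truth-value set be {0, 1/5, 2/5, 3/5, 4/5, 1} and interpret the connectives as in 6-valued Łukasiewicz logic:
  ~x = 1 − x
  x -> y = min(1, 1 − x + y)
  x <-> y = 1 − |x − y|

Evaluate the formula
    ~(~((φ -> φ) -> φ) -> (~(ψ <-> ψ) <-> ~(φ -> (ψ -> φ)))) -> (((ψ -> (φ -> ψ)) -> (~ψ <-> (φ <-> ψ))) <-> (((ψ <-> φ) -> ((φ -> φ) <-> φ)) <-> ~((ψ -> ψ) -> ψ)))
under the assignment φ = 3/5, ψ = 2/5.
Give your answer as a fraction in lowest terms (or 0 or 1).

1

φ -> φ = 3/5 -> 3/5 = 1
(φ -> φ) -> φ = 1 -> 3/5 = 3/5
~((φ -> φ) -> φ) = ~3/5 = 2/5
ψ <-> ψ = 2/5 <-> 2/5 = 1
~(ψ <-> ψ) = ~1 = 0
ψ -> φ = 2/5 -> 3/5 = 1
φ -> (ψ -> φ) = 3/5 -> 1 = 1
~(φ -> (ψ -> φ)) = ~1 = 0
~(ψ <-> ψ) <-> ~(φ -> (ψ -> φ)) = 0 <-> 0 = 1
~((φ -> φ) -> φ) -> (~(ψ <-> ψ) <-> ~(φ -> (ψ -> φ))) = 2/5 -> 1 = 1
~(~((φ -> φ) -> φ) -> (~(ψ <-> ψ) <-> ~(φ -> (ψ -> φ)))) = ~1 = 0
φ -> ψ = 3/5 -> 2/5 = 4/5
ψ -> (φ -> ψ) = 2/5 -> 4/5 = 1
~ψ = ~2/5 = 3/5
φ <-> ψ = 3/5 <-> 2/5 = 4/5
~ψ <-> (φ <-> ψ) = 3/5 <-> 4/5 = 4/5
(ψ -> (φ -> ψ)) -> (~ψ <-> (φ <-> ψ)) = 1 -> 4/5 = 4/5
ψ <-> φ = 2/5 <-> 3/5 = 4/5
φ -> φ = 3/5 -> 3/5 = 1
(φ -> φ) <-> φ = 1 <-> 3/5 = 3/5
(ψ <-> φ) -> ((φ -> φ) <-> φ) = 4/5 -> 3/5 = 4/5
ψ -> ψ = 2/5 -> 2/5 = 1
(ψ -> ψ) -> ψ = 1 -> 2/5 = 2/5
~((ψ -> ψ) -> ψ) = ~2/5 = 3/5
((ψ <-> φ) -> ((φ -> φ) <-> φ)) <-> ~((ψ -> ψ) -> ψ) = 4/5 <-> 3/5 = 4/5
((ψ -> (φ -> ψ)) -> (~ψ <-> (φ <-> ψ))) <-> (((ψ <-> φ) -> ((φ -> φ) <-> φ)) <-> ~((ψ -> ψ) -> ψ)) = 4/5 <-> 4/5 = 1
~(~((φ -> φ) -> φ) -> (~(ψ <-> ψ) <-> ~(φ -> (ψ -> φ)))) -> (((ψ -> (φ -> ψ)) -> (~ψ <-> (φ <-> ψ))) <-> (((ψ <-> φ) -> ((φ -> φ) <-> φ)) <-> ~((ψ -> ψ) -> ψ))) = 0 -> 1 = 1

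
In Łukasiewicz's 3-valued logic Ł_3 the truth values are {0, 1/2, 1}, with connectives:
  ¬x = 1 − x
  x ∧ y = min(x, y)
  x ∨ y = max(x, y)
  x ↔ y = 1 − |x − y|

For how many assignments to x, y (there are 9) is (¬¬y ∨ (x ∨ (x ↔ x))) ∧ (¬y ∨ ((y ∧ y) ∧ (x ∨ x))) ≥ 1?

x = 0, y = 0 ↦ 1  ≥
x = 0, y = 1/2 ↦ 1/2  <
x = 0, y = 1 ↦ 0  <
x = 1/2, y = 0 ↦ 1  ≥
x = 1/2, y = 1/2 ↦ 1/2  <
x = 1/2, y = 1 ↦ 1/2  <
x = 1, y = 0 ↦ 1  ≥
x = 1, y = 1/2 ↦ 1/2  <
x = 1, y = 1 ↦ 1  ≥
So 4 of the 9 assignments meet the threshold.

4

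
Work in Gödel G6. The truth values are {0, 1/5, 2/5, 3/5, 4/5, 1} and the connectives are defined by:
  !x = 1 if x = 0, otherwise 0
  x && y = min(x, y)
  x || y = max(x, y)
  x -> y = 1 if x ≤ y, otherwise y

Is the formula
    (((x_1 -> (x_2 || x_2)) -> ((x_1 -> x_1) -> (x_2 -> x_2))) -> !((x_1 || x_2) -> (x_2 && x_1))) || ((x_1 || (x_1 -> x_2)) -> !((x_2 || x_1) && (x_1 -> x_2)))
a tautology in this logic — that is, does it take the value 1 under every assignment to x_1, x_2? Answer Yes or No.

No

Counterexample: take x_1 = 1/5, x_2 = 1/5.
x_2 || x_2 = 1/5 || 1/5 = 1/5
x_1 -> (x_2 || x_2) = 1/5 -> 1/5 = 1
x_1 -> x_1 = 1/5 -> 1/5 = 1
x_2 -> x_2 = 1/5 -> 1/5 = 1
(x_1 -> x_1) -> (x_2 -> x_2) = 1 -> 1 = 1
(x_1 -> (x_2 || x_2)) -> ((x_1 -> x_1) -> (x_2 -> x_2)) = 1 -> 1 = 1
x_1 || x_2 = 1/5 || 1/5 = 1/5
x_2 && x_1 = 1/5 && 1/5 = 1/5
(x_1 || x_2) -> (x_2 && x_1) = 1/5 -> 1/5 = 1
!((x_1 || x_2) -> (x_2 && x_1)) = !1 = 0
((x_1 -> (x_2 || x_2)) -> ((x_1 -> x_1) -> (x_2 -> x_2))) -> !((x_1 || x_2) -> (x_2 && x_1)) = 1 -> 0 = 0
x_1 -> x_2 = 1/5 -> 1/5 = 1
x_1 || (x_1 -> x_2) = 1/5 || 1 = 1
x_2 || x_1 = 1/5 || 1/5 = 1/5
x_1 -> x_2 = 1/5 -> 1/5 = 1
(x_2 || x_1) && (x_1 -> x_2) = 1/5 && 1 = 1/5
!((x_2 || x_1) && (x_1 -> x_2)) = !1/5 = 0
(x_1 || (x_1 -> x_2)) -> !((x_2 || x_1) && (x_1 -> x_2)) = 1 -> 0 = 0
(((x_1 -> (x_2 || x_2)) -> ((x_1 -> x_1) -> (x_2 -> x_2))) -> !((x_1 || x_2) -> (x_2 && x_1))) || ((x_1 || (x_1 -> x_2)) -> !((x_2 || x_1) && (x_1 -> x_2))) = 0 || 0 = 0
This gives 0 ≠ 1.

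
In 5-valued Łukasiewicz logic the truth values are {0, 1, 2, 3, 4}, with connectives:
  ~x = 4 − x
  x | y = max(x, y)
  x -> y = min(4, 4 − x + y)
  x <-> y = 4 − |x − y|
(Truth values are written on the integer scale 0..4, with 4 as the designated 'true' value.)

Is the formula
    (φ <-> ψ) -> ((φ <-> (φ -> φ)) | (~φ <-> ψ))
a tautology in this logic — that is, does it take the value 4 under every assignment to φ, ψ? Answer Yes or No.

No

Counterexample: take φ = 0, ψ = 0.
φ <-> ψ = 0 <-> 0 = 4
φ -> φ = 0 -> 0 = 4
φ <-> (φ -> φ) = 0 <-> 4 = 0
~φ = ~0 = 4
~φ <-> ψ = 4 <-> 0 = 0
(φ <-> (φ -> φ)) | (~φ <-> ψ) = 0 | 0 = 0
(φ <-> ψ) -> ((φ <-> (φ -> φ)) | (~φ <-> ψ)) = 4 -> 0 = 0
This gives 0 ≠ 4.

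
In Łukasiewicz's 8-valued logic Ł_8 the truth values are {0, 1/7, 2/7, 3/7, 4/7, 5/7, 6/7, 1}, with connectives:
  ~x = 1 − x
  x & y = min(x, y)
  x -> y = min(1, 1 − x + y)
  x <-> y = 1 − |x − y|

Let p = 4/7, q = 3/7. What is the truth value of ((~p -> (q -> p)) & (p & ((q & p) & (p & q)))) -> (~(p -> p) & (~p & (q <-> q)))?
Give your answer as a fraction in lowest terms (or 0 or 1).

~p = ~4/7 = 3/7
q -> p = 3/7 -> 4/7 = 1
~p -> (q -> p) = 3/7 -> 1 = 1
q & p = 3/7 & 4/7 = 3/7
p & q = 4/7 & 3/7 = 3/7
(q & p) & (p & q) = 3/7 & 3/7 = 3/7
p & ((q & p) & (p & q)) = 4/7 & 3/7 = 3/7
(~p -> (q -> p)) & (p & ((q & p) & (p & q))) = 1 & 3/7 = 3/7
p -> p = 4/7 -> 4/7 = 1
~(p -> p) = ~1 = 0
~p = ~4/7 = 3/7
q <-> q = 3/7 <-> 3/7 = 1
~p & (q <-> q) = 3/7 & 1 = 3/7
~(p -> p) & (~p & (q <-> q)) = 0 & 3/7 = 0
((~p -> (q -> p)) & (p & ((q & p) & (p & q)))) -> (~(p -> p) & (~p & (q <-> q))) = 3/7 -> 0 = 4/7

4/7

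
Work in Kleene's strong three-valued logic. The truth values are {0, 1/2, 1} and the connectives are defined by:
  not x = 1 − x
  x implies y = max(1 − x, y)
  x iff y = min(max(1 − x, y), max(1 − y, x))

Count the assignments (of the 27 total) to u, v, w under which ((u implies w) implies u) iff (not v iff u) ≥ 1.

value 1: 6 assignments (counts)
value 1/2: 15 assignments
value 0: 6 assignments
So 6 of the 27 assignments meet the threshold.

6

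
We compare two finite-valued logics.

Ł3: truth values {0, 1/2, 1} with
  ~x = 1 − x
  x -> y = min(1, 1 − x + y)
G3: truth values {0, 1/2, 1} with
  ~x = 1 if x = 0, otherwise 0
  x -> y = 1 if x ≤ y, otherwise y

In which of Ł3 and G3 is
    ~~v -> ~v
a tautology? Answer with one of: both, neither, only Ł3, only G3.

neither

In Ł3: at v = 1 the value is 0 — not a tautology.
In G3: at v = 1/2 the value is 0 — not a tautology.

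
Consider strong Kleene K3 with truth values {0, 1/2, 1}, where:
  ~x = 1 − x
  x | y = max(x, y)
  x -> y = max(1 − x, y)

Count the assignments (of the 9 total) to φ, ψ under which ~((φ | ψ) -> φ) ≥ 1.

1

φ = 0, ψ = 0 ↦ 0  <
φ = 0, ψ = 1/2 ↦ 1/2  <
φ = 0, ψ = 1 ↦ 1  ≥
φ = 1/2, ψ = 0 ↦ 1/2  <
φ = 1/2, ψ = 1/2 ↦ 1/2  <
φ = 1/2, ψ = 1 ↦ 1/2  <
φ = 1, ψ = 0 ↦ 0  <
φ = 1, ψ = 1/2 ↦ 0  <
φ = 1, ψ = 1 ↦ 0  <
So 1 of the 9 assignments meets the threshold.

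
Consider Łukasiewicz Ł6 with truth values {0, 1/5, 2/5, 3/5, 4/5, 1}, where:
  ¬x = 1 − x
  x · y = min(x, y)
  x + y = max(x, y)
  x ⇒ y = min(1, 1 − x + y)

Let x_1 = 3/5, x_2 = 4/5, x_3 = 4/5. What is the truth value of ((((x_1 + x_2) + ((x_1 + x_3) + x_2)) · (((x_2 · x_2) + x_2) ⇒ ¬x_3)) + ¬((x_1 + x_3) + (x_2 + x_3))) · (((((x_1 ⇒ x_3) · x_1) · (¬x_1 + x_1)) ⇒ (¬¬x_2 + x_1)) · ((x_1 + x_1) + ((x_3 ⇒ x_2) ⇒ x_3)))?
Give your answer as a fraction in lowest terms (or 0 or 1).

x_1 + x_2 = 3/5 + 4/5 = 4/5
x_1 + x_3 = 3/5 + 4/5 = 4/5
(x_1 + x_3) + x_2 = 4/5 + 4/5 = 4/5
(x_1 + x_2) + ((x_1 + x_3) + x_2) = 4/5 + 4/5 = 4/5
x_2 · x_2 = 4/5 · 4/5 = 4/5
(x_2 · x_2) + x_2 = 4/5 + 4/5 = 4/5
¬x_3 = ¬4/5 = 1/5
((x_2 · x_2) + x_2) ⇒ ¬x_3 = 4/5 ⇒ 1/5 = 2/5
((x_1 + x_2) + ((x_1 + x_3) + x_2)) · (((x_2 · x_2) + x_2) ⇒ ¬x_3) = 4/5 · 2/5 = 2/5
x_1 + x_3 = 3/5 + 4/5 = 4/5
x_2 + x_3 = 4/5 + 4/5 = 4/5
(x_1 + x_3) + (x_2 + x_3) = 4/5 + 4/5 = 4/5
¬((x_1 + x_3) + (x_2 + x_3)) = ¬4/5 = 1/5
(((x_1 + x_2) + ((x_1 + x_3) + x_2)) · (((x_2 · x_2) + x_2) ⇒ ¬x_3)) + ¬((x_1 + x_3) + (x_2 + x_3)) = 2/5 + 1/5 = 2/5
x_1 ⇒ x_3 = 3/5 ⇒ 4/5 = 1
(x_1 ⇒ x_3) · x_1 = 1 · 3/5 = 3/5
¬x_1 = ¬3/5 = 2/5
¬x_1 + x_1 = 2/5 + 3/5 = 3/5
((x_1 ⇒ x_3) · x_1) · (¬x_1 + x_1) = 3/5 · 3/5 = 3/5
¬x_2 = ¬4/5 = 1/5
¬¬x_2 = ¬1/5 = 4/5
¬¬x_2 + x_1 = 4/5 + 3/5 = 4/5
(((x_1 ⇒ x_3) · x_1) · (¬x_1 + x_1)) ⇒ (¬¬x_2 + x_1) = 3/5 ⇒ 4/5 = 1
x_1 + x_1 = 3/5 + 3/5 = 3/5
x_3 ⇒ x_2 = 4/5 ⇒ 4/5 = 1
(x_3 ⇒ x_2) ⇒ x_3 = 1 ⇒ 4/5 = 4/5
(x_1 + x_1) + ((x_3 ⇒ x_2) ⇒ x_3) = 3/5 + 4/5 = 4/5
((((x_1 ⇒ x_3) · x_1) · (¬x_1 + x_1)) ⇒ (¬¬x_2 + x_1)) · ((x_1 + x_1) + ((x_3 ⇒ x_2) ⇒ x_3)) = 1 · 4/5 = 4/5
((((x_1 + x_2) + ((x_1 + x_3) + x_2)) · (((x_2 · x_2) + x_2) ⇒ ¬x_3)) + ¬((x_1 + x_3) + (x_2 + x_3))) · (((((x_1 ⇒ x_3) · x_1) · (¬x_1 + x_1)) ⇒ (¬¬x_2 + x_1)) · ((x_1 + x_1) + ((x_3 ⇒ x_2) ⇒ x_3))) = 2/5 · 4/5 = 2/5

2/5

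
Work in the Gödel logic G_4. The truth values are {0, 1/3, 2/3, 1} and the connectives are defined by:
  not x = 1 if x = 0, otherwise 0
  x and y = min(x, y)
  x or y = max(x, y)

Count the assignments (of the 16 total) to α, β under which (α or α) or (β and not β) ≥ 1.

α = 0, β = 0 ↦ 0  <
α = 0, β = 1/3 ↦ 0  <
α = 0, β = 2/3 ↦ 0  <
α = 0, β = 1 ↦ 0  <
α = 1/3, β = 0 ↦ 1/3  <
α = 1/3, β = 1/3 ↦ 1/3  <
α = 1/3, β = 2/3 ↦ 1/3  <
α = 1/3, β = 1 ↦ 1/3  <
α = 2/3, β = 0 ↦ 2/3  <
α = 2/3, β = 1/3 ↦ 2/3  <
α = 2/3, β = 2/3 ↦ 2/3  <
α = 2/3, β = 1 ↦ 2/3  <
α = 1, β = 0 ↦ 1  ≥
α = 1, β = 1/3 ↦ 1  ≥
α = 1, β = 2/3 ↦ 1  ≥
α = 1, β = 1 ↦ 1  ≥
So 4 of the 16 assignments meet the threshold.

4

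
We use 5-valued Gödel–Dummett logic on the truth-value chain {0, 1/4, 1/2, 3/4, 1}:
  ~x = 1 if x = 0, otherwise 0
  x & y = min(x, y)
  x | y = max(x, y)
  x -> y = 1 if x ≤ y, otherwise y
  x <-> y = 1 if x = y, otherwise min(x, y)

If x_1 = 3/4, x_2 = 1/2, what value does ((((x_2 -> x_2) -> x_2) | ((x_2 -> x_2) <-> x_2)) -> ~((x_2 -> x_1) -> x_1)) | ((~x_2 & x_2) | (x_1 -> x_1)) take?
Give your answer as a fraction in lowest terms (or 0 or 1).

1

x_2 -> x_2 = 1/2 -> 1/2 = 1
(x_2 -> x_2) -> x_2 = 1 -> 1/2 = 1/2
x_2 -> x_2 = 1/2 -> 1/2 = 1
(x_2 -> x_2) <-> x_2 = 1 <-> 1/2 = 1/2
((x_2 -> x_2) -> x_2) | ((x_2 -> x_2) <-> x_2) = 1/2 | 1/2 = 1/2
x_2 -> x_1 = 1/2 -> 3/4 = 1
(x_2 -> x_1) -> x_1 = 1 -> 3/4 = 3/4
~((x_2 -> x_1) -> x_1) = ~3/4 = 0
(((x_2 -> x_2) -> x_2) | ((x_2 -> x_2) <-> x_2)) -> ~((x_2 -> x_1) -> x_1) = 1/2 -> 0 = 0
~x_2 = ~1/2 = 0
~x_2 & x_2 = 0 & 1/2 = 0
x_1 -> x_1 = 3/4 -> 3/4 = 1
(~x_2 & x_2) | (x_1 -> x_1) = 0 | 1 = 1
((((x_2 -> x_2) -> x_2) | ((x_2 -> x_2) <-> x_2)) -> ~((x_2 -> x_1) -> x_1)) | ((~x_2 & x_2) | (x_1 -> x_1)) = 0 | 1 = 1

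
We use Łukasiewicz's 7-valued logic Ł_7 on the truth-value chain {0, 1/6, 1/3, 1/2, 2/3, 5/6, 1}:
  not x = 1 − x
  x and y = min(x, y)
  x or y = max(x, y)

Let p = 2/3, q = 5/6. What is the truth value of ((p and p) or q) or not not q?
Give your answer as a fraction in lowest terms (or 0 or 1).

p and p = 2/3 and 2/3 = 2/3
(p and p) or q = 2/3 or 5/6 = 5/6
not q = not 5/6 = 1/6
not not q = not 1/6 = 5/6
((p and p) or q) or not not q = 5/6 or 5/6 = 5/6

5/6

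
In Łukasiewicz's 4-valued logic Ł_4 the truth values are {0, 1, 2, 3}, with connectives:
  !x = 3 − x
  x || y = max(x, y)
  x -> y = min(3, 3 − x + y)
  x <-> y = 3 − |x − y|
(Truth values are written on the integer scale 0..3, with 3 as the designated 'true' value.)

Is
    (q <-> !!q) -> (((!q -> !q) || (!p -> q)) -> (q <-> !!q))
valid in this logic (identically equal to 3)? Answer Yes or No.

Yes

p = 0, q = 0 ↦ 3
p = 0, q = 1 ↦ 3
p = 0, q = 2 ↦ 3
p = 0, q = 3 ↦ 3
p = 1, q = 0 ↦ 3
p = 1, q = 1 ↦ 3
p = 1, q = 2 ↦ 3
p = 1, q = 3 ↦ 3
p = 2, q = 0 ↦ 3
p = 2, q = 1 ↦ 3
p = 2, q = 2 ↦ 3
p = 2, q = 3 ↦ 3
p = 3, q = 0 ↦ 3
p = 3, q = 1 ↦ 3
p = 3, q = 2 ↦ 3
p = 3, q = 3 ↦ 3
Every assignment gives a value ≥ 3.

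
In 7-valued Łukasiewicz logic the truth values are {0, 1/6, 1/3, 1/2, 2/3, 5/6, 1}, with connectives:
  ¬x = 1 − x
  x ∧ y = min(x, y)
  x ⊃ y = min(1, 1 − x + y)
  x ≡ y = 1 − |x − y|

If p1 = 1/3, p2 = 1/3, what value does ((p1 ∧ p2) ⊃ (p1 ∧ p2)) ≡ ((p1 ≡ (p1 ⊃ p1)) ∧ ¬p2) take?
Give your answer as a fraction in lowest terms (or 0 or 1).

p1 ∧ p2 = 1/3 ∧ 1/3 = 1/3
p1 ∧ p2 = 1/3 ∧ 1/3 = 1/3
(p1 ∧ p2) ⊃ (p1 ∧ p2) = 1/3 ⊃ 1/3 = 1
p1 ⊃ p1 = 1/3 ⊃ 1/3 = 1
p1 ≡ (p1 ⊃ p1) = 1/3 ≡ 1 = 1/3
¬p2 = ¬1/3 = 2/3
(p1 ≡ (p1 ⊃ p1)) ∧ ¬p2 = 1/3 ∧ 2/3 = 1/3
((p1 ∧ p2) ⊃ (p1 ∧ p2)) ≡ ((p1 ≡ (p1 ⊃ p1)) ∧ ¬p2) = 1 ≡ 1/3 = 1/3

1/3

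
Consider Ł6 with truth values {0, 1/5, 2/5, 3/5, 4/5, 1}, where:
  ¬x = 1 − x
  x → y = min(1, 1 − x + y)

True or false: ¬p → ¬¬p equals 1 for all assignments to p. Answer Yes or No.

Counterexample: take p = 0.
¬p = ¬0 = 1
¬¬p = ¬1 = 0
¬p → ¬¬p = 1 → 0 = 0
This gives 0 ≠ 1.

No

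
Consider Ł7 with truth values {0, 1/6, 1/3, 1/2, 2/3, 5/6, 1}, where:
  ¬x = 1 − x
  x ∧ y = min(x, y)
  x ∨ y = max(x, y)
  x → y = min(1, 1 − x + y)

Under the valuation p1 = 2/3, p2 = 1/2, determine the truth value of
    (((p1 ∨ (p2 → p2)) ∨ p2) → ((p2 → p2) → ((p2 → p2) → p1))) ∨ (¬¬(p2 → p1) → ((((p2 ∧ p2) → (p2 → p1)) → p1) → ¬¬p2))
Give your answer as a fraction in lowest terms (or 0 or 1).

5/6

p2 → p2 = 1/2 → 1/2 = 1
p1 ∨ (p2 → p2) = 2/3 ∨ 1 = 1
(p1 ∨ (p2 → p2)) ∨ p2 = 1 ∨ 1/2 = 1
p2 → p2 = 1/2 → 1/2 = 1
p2 → p2 = 1/2 → 1/2 = 1
(p2 → p2) → p1 = 1 → 2/3 = 2/3
(p2 → p2) → ((p2 → p2) → p1) = 1 → 2/3 = 2/3
((p1 ∨ (p2 → p2)) ∨ p2) → ((p2 → p2) → ((p2 → p2) → p1)) = 1 → 2/3 = 2/3
p2 → p1 = 1/2 → 2/3 = 1
¬(p2 → p1) = ¬1 = 0
¬¬(p2 → p1) = ¬0 = 1
p2 ∧ p2 = 1/2 ∧ 1/2 = 1/2
p2 → p1 = 1/2 → 2/3 = 1
(p2 ∧ p2) → (p2 → p1) = 1/2 → 1 = 1
((p2 ∧ p2) → (p2 → p1)) → p1 = 1 → 2/3 = 2/3
¬p2 = ¬1/2 = 1/2
¬¬p2 = ¬1/2 = 1/2
(((p2 ∧ p2) → (p2 → p1)) → p1) → ¬¬p2 = 2/3 → 1/2 = 5/6
¬¬(p2 → p1) → ((((p2 ∧ p2) → (p2 → p1)) → p1) → ¬¬p2) = 1 → 5/6 = 5/6
(((p1 ∨ (p2 → p2)) ∨ p2) → ((p2 → p2) → ((p2 → p2) → p1))) ∨ (¬¬(p2 → p1) → ((((p2 ∧ p2) → (p2 → p1)) → p1) → ¬¬p2)) = 2/3 ∨ 5/6 = 5/6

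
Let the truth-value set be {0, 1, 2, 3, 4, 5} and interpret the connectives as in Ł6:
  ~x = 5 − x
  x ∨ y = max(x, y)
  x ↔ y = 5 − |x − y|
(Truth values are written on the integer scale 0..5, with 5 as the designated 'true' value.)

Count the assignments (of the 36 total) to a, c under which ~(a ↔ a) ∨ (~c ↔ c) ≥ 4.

12

value 4: 12 assignments (counts)
value 2: 12 assignments
value 0: 12 assignments
So 12 of the 36 assignments meet the threshold.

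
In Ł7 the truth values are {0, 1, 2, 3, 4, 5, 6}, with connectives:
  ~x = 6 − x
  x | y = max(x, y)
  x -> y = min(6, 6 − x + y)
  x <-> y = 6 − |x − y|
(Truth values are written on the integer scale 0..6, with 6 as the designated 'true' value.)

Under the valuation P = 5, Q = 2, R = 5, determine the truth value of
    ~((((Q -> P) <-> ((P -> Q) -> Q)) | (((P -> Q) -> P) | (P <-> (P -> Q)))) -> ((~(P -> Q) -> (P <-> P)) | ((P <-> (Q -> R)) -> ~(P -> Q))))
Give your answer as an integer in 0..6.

Q -> P = 2 -> 5 = 6
P -> Q = 5 -> 2 = 3
(P -> Q) -> Q = 3 -> 2 = 5
(Q -> P) <-> ((P -> Q) -> Q) = 6 <-> 5 = 5
P -> Q = 5 -> 2 = 3
(P -> Q) -> P = 3 -> 5 = 6
P -> Q = 5 -> 2 = 3
P <-> (P -> Q) = 5 <-> 3 = 4
((P -> Q) -> P) | (P <-> (P -> Q)) = 6 | 4 = 6
((Q -> P) <-> ((P -> Q) -> Q)) | (((P -> Q) -> P) | (P <-> (P -> Q))) = 5 | 6 = 6
P -> Q = 5 -> 2 = 3
~(P -> Q) = ~3 = 3
P <-> P = 5 <-> 5 = 6
~(P -> Q) -> (P <-> P) = 3 -> 6 = 6
Q -> R = 2 -> 5 = 6
P <-> (Q -> R) = 5 <-> 6 = 5
P -> Q = 5 -> 2 = 3
~(P -> Q) = ~3 = 3
(P <-> (Q -> R)) -> ~(P -> Q) = 5 -> 3 = 4
(~(P -> Q) -> (P <-> P)) | ((P <-> (Q -> R)) -> ~(P -> Q)) = 6 | 4 = 6
(((Q -> P) <-> ((P -> Q) -> Q)) | (((P -> Q) -> P) | (P <-> (P -> Q)))) -> ((~(P -> Q) -> (P <-> P)) | ((P <-> (Q -> R)) -> ~(P -> Q))) = 6 -> 6 = 6
~((((Q -> P) <-> ((P -> Q) -> Q)) | (((P -> Q) -> P) | (P <-> (P -> Q)))) -> ((~(P -> Q) -> (P <-> P)) | ((P <-> (Q -> R)) -> ~(P -> Q)))) = ~6 = 0

0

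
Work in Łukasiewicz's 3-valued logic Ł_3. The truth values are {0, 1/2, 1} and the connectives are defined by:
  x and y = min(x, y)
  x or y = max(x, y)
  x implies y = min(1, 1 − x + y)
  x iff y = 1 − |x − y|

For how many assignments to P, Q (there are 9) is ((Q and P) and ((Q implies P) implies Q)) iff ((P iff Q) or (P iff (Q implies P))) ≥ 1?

P = 0, Q = 0 ↦ 0  <
P = 0, Q = 1/2 ↦ 1/2  <
P = 0, Q = 1 ↦ 0  <
P = 1/2, Q = 0 ↦ 1/2  <
P = 1/2, Q = 1/2 ↦ 1/2  <
P = 1/2, Q = 1 ↦ 1/2  <
P = 1, Q = 0 ↦ 0  <
P = 1, Q = 1/2 ↦ 1/2  <
P = 1, Q = 1 ↦ 1  ≥
So 1 of the 9 assignments meets the threshold.

1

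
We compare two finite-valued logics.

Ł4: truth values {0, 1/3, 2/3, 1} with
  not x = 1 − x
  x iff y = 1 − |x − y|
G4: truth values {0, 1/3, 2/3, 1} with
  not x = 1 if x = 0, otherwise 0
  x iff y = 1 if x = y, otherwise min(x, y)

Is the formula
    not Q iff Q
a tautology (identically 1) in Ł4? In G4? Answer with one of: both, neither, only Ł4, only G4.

neither

In Ł4: at Q = 0 the value is 0 — not a tautology.
In G4: at Q = 0 the value is 0 — not a tautology.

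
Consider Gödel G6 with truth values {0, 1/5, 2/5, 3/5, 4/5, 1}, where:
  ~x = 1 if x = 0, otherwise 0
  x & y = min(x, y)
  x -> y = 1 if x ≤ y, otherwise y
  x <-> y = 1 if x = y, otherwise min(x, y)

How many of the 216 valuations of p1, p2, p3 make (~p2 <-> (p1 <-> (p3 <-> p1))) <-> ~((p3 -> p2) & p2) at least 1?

166

value 1: 166 assignments (counts)
value 4/5: 2 assignments
value 3/5: 3 assignments
value 2/5: 4 assignments
value 1/5: 5 assignments
value 0: 36 assignments
So 166 of the 216 assignments meet the threshold.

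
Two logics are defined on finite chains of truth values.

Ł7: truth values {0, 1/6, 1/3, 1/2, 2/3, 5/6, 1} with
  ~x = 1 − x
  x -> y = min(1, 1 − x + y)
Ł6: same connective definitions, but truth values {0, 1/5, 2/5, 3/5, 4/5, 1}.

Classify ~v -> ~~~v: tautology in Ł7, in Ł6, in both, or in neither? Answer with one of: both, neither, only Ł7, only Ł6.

In Ł7: every assignment gives 1 — tautology.
In Ł6: every assignment gives 1 — tautology.

both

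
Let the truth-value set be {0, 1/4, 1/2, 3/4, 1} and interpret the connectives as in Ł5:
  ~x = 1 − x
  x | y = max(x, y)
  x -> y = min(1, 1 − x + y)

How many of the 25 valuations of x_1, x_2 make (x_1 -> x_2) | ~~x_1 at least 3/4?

value 1: 19 assignments (counts)
value 3/4: 5 assignments (counts)
value 1/2: 1 assignment
So 24 of the 25 assignments meet the threshold.

24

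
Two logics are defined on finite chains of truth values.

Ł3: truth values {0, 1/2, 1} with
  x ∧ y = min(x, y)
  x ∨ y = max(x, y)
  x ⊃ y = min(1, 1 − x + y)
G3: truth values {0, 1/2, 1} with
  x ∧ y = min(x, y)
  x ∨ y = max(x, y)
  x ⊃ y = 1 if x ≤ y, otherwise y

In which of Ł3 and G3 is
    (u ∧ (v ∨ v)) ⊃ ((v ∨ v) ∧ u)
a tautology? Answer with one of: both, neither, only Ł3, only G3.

In Ł3: every assignment gives 1 — tautology.
In G3: every assignment gives 1 — tautology.

both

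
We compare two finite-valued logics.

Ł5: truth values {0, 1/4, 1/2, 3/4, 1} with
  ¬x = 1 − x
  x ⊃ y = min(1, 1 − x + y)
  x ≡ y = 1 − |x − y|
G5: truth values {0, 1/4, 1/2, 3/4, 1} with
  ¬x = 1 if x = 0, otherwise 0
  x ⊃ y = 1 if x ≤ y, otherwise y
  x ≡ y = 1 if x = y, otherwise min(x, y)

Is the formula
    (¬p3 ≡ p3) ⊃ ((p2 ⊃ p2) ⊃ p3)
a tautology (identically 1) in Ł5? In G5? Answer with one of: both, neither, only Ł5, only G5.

In Ł5: at p2 = 0, p3 = 1/4 the value is 3/4 — not a tautology.
In G5: every assignment gives 1 — tautology.

only G5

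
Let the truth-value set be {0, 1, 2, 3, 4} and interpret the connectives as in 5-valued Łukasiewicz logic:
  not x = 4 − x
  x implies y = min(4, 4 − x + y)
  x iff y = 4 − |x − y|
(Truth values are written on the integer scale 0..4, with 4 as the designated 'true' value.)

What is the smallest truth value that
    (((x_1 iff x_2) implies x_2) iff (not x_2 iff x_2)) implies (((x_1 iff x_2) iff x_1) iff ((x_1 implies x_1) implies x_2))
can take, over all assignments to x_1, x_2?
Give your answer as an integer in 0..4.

Take x_1 = 2, x_2 = 0:
x_1 iff x_2 = 2 iff 0 = 2
(x_1 iff x_2) implies x_2 = 2 implies 0 = 2
not x_2 = not 0 = 4
not x_2 iff x_2 = 4 iff 0 = 0
((x_1 iff x_2) implies x_2) iff (not x_2 iff x_2) = 2 iff 0 = 2
x_1 iff x_2 = 2 iff 0 = 2
(x_1 iff x_2) iff x_1 = 2 iff 2 = 4
x_1 implies x_1 = 2 implies 2 = 4
(x_1 implies x_1) implies x_2 = 4 implies 0 = 0
((x_1 iff x_2) iff x_1) iff ((x_1 implies x_1) implies x_2) = 4 iff 0 = 0
(((x_1 iff x_2) implies x_2) iff (not x_2 iff x_2)) implies (((x_1 iff x_2) iff x_1) iff ((x_1 implies x_1) implies x_2)) = 2 implies 0 = 2
No assignment yields a value below 2, so this is the minimum.

2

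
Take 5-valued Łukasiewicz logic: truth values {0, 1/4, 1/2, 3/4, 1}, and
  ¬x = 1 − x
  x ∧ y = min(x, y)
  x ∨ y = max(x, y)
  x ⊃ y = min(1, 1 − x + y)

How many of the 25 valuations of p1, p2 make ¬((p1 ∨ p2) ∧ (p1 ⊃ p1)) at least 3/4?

4

value 1: 1 assignment (counts)
value 3/4: 3 assignments (counts)
value 1/2: 5 assignments
value 1/4: 7 assignments
value 0: 9 assignments
So 4 of the 25 assignments meet the threshold.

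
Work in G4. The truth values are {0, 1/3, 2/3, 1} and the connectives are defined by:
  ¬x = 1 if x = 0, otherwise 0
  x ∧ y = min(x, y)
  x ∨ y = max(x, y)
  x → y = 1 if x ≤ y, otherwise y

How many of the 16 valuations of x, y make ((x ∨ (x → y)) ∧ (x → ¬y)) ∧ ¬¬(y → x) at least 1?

x = 0, y = 0 ↦ 1  ≥
x = 0, y = 1/3 ↦ 0  <
x = 0, y = 2/3 ↦ 0  <
x = 0, y = 1 ↦ 0  <
x = 1/3, y = 0 ↦ 1/3  <
x = 1/3, y = 1/3 ↦ 0  <
x = 1/3, y = 2/3 ↦ 0  <
x = 1/3, y = 1 ↦ 0  <
x = 2/3, y = 0 ↦ 2/3  <
x = 2/3, y = 1/3 ↦ 0  <
x = 2/3, y = 2/3 ↦ 0  <
x = 2/3, y = 1 ↦ 0  <
x = 1, y = 0 ↦ 1  ≥
x = 1, y = 1/3 ↦ 0  <
x = 1, y = 2/3 ↦ 0  <
x = 1, y = 1 ↦ 0  <
So 2 of the 16 assignments meet the threshold.

2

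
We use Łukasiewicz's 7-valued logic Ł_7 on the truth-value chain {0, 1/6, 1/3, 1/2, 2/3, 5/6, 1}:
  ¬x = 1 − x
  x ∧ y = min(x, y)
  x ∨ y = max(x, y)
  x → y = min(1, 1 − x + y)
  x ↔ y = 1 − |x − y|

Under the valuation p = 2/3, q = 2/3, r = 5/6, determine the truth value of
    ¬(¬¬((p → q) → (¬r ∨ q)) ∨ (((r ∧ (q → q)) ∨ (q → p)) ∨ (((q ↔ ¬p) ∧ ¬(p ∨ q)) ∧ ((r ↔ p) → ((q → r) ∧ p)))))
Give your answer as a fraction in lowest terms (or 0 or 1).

0

p → q = 2/3 → 2/3 = 1
¬r = ¬5/6 = 1/6
¬r ∨ q = 1/6 ∨ 2/3 = 2/3
(p → q) → (¬r ∨ q) = 1 → 2/3 = 2/3
¬((p → q) → (¬r ∨ q)) = ¬2/3 = 1/3
¬¬((p → q) → (¬r ∨ q)) = ¬1/3 = 2/3
q → q = 2/3 → 2/3 = 1
r ∧ (q → q) = 5/6 ∧ 1 = 5/6
q → p = 2/3 → 2/3 = 1
(r ∧ (q → q)) ∨ (q → p) = 5/6 ∨ 1 = 1
¬p = ¬2/3 = 1/3
q ↔ ¬p = 2/3 ↔ 1/3 = 2/3
p ∨ q = 2/3 ∨ 2/3 = 2/3
¬(p ∨ q) = ¬2/3 = 1/3
(q ↔ ¬p) ∧ ¬(p ∨ q) = 2/3 ∧ 1/3 = 1/3
r ↔ p = 5/6 ↔ 2/3 = 5/6
q → r = 2/3 → 5/6 = 1
(q → r) ∧ p = 1 ∧ 2/3 = 2/3
(r ↔ p) → ((q → r) ∧ p) = 5/6 → 2/3 = 5/6
((q ↔ ¬p) ∧ ¬(p ∨ q)) ∧ ((r ↔ p) → ((q → r) ∧ p)) = 1/3 ∧ 5/6 = 1/3
((r ∧ (q → q)) ∨ (q → p)) ∨ (((q ↔ ¬p) ∧ ¬(p ∨ q)) ∧ ((r ↔ p) → ((q → r) ∧ p))) = 1 ∨ 1/3 = 1
¬¬((p → q) → (¬r ∨ q)) ∨ (((r ∧ (q → q)) ∨ (q → p)) ∨ (((q ↔ ¬p) ∧ ¬(p ∨ q)) ∧ ((r ↔ p) → ((q → r) ∧ p)))) = 2/3 ∨ 1 = 1
¬(¬¬((p → q) → (¬r ∨ q)) ∨ (((r ∧ (q → q)) ∨ (q → p)) ∨ (((q ↔ ¬p) ∧ ¬(p ∨ q)) ∧ ((r ↔ p) → ((q → r) ∧ p))))) = ¬1 = 0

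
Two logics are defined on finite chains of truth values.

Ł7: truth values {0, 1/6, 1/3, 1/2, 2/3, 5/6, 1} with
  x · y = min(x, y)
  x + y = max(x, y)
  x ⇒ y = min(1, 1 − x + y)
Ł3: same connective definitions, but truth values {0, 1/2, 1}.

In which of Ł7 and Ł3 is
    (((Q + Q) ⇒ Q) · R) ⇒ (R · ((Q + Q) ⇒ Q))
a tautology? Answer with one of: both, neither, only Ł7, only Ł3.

both

In Ł7: every assignment gives 1 — tautology.
In Ł3: every assignment gives 1 — tautology.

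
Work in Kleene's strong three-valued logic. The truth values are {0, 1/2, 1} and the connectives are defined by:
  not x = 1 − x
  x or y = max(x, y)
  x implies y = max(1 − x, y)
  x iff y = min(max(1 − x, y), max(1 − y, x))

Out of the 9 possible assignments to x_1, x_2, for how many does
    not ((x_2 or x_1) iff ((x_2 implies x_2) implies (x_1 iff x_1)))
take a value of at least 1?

x_1 = 0, x_2 = 0 ↦ 1  ≥
x_1 = 0, x_2 = 1/2 ↦ 1/2  <
x_1 = 0, x_2 = 1 ↦ 0  <
x_1 = 1/2, x_2 = 0 ↦ 1/2  <
x_1 = 1/2, x_2 = 1/2 ↦ 1/2  <
x_1 = 1/2, x_2 = 1 ↦ 1/2  <
x_1 = 1, x_2 = 0 ↦ 0  <
x_1 = 1, x_2 = 1/2 ↦ 0  <
x_1 = 1, x_2 = 1 ↦ 0  <
So 1 of the 9 assignments meets the threshold.

1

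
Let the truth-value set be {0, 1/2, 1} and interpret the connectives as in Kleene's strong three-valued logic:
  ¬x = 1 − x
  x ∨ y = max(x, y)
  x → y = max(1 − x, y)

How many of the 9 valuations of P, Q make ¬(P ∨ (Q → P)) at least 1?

P = 0, Q = 0 ↦ 0  <
P = 0, Q = 1/2 ↦ 1/2  <
P = 0, Q = 1 ↦ 1  ≥
P = 1/2, Q = 0 ↦ 0  <
P = 1/2, Q = 1/2 ↦ 1/2  <
P = 1/2, Q = 1 ↦ 1/2  <
P = 1, Q = 0 ↦ 0  <
P = 1, Q = 1/2 ↦ 0  <
P = 1, Q = 1 ↦ 0  <
So 1 of the 9 assignments meets the threshold.

1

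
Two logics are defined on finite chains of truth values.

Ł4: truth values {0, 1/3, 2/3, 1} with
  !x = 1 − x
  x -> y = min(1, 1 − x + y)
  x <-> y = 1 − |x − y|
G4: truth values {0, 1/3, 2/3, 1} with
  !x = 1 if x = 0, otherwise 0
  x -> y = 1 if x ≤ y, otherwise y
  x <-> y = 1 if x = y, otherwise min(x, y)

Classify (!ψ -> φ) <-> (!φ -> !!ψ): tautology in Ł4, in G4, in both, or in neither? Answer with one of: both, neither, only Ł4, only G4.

only Ł4

In Ł4: every assignment gives 1 — tautology.
In G4: at φ = 1/3, ψ = 0 the value is 1/3 — not a tautology.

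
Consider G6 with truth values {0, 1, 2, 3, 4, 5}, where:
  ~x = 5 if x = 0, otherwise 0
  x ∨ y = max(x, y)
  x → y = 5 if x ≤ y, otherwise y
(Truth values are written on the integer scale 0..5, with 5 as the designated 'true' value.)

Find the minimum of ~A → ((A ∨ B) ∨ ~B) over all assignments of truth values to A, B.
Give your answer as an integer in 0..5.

Take A = 0, B = 1:
~A = ~0 = 5
A ∨ B = 0 ∨ 1 = 1
~B = ~1 = 0
(A ∨ B) ∨ ~B = 1 ∨ 0 = 1
~A → ((A ∨ B) ∨ ~B) = 5 → 1 = 1
No assignment yields a value below 1, so this is the minimum.

1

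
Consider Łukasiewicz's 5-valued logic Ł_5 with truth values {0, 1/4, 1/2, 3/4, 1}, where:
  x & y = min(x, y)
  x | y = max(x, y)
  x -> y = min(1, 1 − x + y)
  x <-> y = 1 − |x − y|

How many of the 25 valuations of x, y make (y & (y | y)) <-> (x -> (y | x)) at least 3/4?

10

value 1: 5 assignments (counts)
value 3/4: 5 assignments (counts)
value 1/2: 5 assignments
value 1/4: 5 assignments
value 0: 5 assignments
So 10 of the 25 assignments meet the threshold.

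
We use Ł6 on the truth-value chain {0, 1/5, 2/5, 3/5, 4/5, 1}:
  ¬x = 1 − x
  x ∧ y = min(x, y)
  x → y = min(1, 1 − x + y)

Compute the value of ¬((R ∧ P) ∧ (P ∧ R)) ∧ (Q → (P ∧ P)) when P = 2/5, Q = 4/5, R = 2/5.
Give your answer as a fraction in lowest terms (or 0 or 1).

R ∧ P = 2/5 ∧ 2/5 = 2/5
P ∧ R = 2/5 ∧ 2/5 = 2/5
(R ∧ P) ∧ (P ∧ R) = 2/5 ∧ 2/5 = 2/5
¬((R ∧ P) ∧ (P ∧ R)) = ¬2/5 = 3/5
P ∧ P = 2/5 ∧ 2/5 = 2/5
Q → (P ∧ P) = 4/5 → 2/5 = 3/5
¬((R ∧ P) ∧ (P ∧ R)) ∧ (Q → (P ∧ P)) = 3/5 ∧ 3/5 = 3/5

3/5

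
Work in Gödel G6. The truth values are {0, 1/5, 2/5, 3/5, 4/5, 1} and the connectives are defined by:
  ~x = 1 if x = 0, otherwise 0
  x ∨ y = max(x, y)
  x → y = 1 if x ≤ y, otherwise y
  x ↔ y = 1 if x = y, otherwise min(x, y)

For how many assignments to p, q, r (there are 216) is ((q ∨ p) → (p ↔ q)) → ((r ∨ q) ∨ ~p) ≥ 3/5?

210

value 1: 196 assignments (counts)
value 4/5: 8 assignments (counts)
value 3/5: 6 assignments (counts)
value 2/5: 4 assignments
value 1/5: 2 assignments
So 210 of the 216 assignments meet the threshold.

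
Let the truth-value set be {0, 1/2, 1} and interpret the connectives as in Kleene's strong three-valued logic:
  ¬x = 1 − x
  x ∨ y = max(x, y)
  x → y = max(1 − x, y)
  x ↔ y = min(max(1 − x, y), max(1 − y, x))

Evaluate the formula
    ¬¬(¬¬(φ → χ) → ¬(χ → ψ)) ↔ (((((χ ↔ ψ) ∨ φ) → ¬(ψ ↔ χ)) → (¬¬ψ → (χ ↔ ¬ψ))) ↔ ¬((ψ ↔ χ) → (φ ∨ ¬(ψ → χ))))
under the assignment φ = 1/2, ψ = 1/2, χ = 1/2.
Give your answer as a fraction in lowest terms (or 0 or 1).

1/2

φ → χ = 1/2 → 1/2 = 1/2
¬(φ → χ) = ¬1/2 = 1/2
¬¬(φ → χ) = ¬1/2 = 1/2
χ → ψ = 1/2 → 1/2 = 1/2
¬(χ → ψ) = ¬1/2 = 1/2
¬¬(φ → χ) → ¬(χ → ψ) = 1/2 → 1/2 = 1/2
¬(¬¬(φ → χ) → ¬(χ → ψ)) = ¬1/2 = 1/2
¬¬(¬¬(φ → χ) → ¬(χ → ψ)) = ¬1/2 = 1/2
χ ↔ ψ = 1/2 ↔ 1/2 = 1/2
(χ ↔ ψ) ∨ φ = 1/2 ∨ 1/2 = 1/2
ψ ↔ χ = 1/2 ↔ 1/2 = 1/2
¬(ψ ↔ χ) = ¬1/2 = 1/2
((χ ↔ ψ) ∨ φ) → ¬(ψ ↔ χ) = 1/2 → 1/2 = 1/2
¬ψ = ¬1/2 = 1/2
¬¬ψ = ¬1/2 = 1/2
¬ψ = ¬1/2 = 1/2
χ ↔ ¬ψ = 1/2 ↔ 1/2 = 1/2
¬¬ψ → (χ ↔ ¬ψ) = 1/2 → 1/2 = 1/2
(((χ ↔ ψ) ∨ φ) → ¬(ψ ↔ χ)) → (¬¬ψ → (χ ↔ ¬ψ)) = 1/2 → 1/2 = 1/2
ψ ↔ χ = 1/2 ↔ 1/2 = 1/2
ψ → χ = 1/2 → 1/2 = 1/2
¬(ψ → χ) = ¬1/2 = 1/2
φ ∨ ¬(ψ → χ) = 1/2 ∨ 1/2 = 1/2
(ψ ↔ χ) → (φ ∨ ¬(ψ → χ)) = 1/2 → 1/2 = 1/2
¬((ψ ↔ χ) → (φ ∨ ¬(ψ → χ))) = ¬1/2 = 1/2
((((χ ↔ ψ) ∨ φ) → ¬(ψ ↔ χ)) → (¬¬ψ → (χ ↔ ¬ψ))) ↔ ¬((ψ ↔ χ) → (φ ∨ ¬(ψ → χ))) = 1/2 ↔ 1/2 = 1/2
¬¬(¬¬(φ → χ) → ¬(χ → ψ)) ↔ (((((χ ↔ ψ) ∨ φ) → ¬(ψ ↔ χ)) → (¬¬ψ → (χ ↔ ¬ψ))) ↔ ¬((ψ ↔ χ) → (φ ∨ ¬(ψ → χ)))) = 1/2 ↔ 1/2 = 1/2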